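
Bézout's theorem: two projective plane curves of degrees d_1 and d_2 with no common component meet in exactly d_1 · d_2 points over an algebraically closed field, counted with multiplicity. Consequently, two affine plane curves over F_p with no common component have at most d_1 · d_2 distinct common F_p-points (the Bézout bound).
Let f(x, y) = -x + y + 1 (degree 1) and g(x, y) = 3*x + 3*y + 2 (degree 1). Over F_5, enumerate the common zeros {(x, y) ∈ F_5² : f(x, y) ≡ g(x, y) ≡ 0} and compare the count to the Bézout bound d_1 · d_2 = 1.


Common zeros: {(1, 0)}; count = 1; Bézout bound = 1.

deg(f) = 1, deg(g) = 1, so Bézout bound = 1.
Scan x ∈ F_5. For each x, list the y ∈ F_5 with f(x, y) ≡ 0 and those with g(x, y) ≡ 0 (mod 5); the common zeros in that column are the intersection.
  x = 0: f ≡ 0 at y ∈ {4}; g ≡ 0 at y ∈ {1}; common: ∅.
  x = 1: f ≡ 0 at y ∈ {0}; g ≡ 0 at y ∈ {0}; common: {0}.
  x = 2: f ≡ 0 at y ∈ {1}; g ≡ 0 at y ∈ {4}; common: ∅.
  x = 3: f ≡ 0 at y ∈ {2}; g ≡ 0 at y ∈ {3}; common: ∅.
  x = 4: f ≡ 0 at y ∈ {3}; g ≡ 0 at y ∈ {2}; common: ∅.
Collecting: common zeros = {(1, 0)}, so the count is 1.
Comparison with the Bézout bound: 1 ≤ 1 = deg(f)·deg(g), as expected for curves with no common component (the bound is attained).


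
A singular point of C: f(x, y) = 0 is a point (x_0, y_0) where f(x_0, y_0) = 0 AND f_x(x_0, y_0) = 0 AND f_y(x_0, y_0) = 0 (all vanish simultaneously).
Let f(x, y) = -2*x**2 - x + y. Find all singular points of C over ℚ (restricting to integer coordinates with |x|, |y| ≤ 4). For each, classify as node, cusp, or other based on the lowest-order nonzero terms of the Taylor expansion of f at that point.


No singular points in the scanned grid; C is smooth there.

Compute partial derivatives:
  f_x = -4*x - 1.
  f_y = 1.
f_y = 1 is a nonzero constant, so f_y never vanishes: no point (x, y) can satisfy f = f_x = f_y = 0. In particular no (x, y) ∈ {−4, ..., 4}² is singular; the curve is smooth.


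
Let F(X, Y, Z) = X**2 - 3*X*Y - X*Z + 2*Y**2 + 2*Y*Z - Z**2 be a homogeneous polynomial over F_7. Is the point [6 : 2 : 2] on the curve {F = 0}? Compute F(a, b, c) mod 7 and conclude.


F(6,2,2) ≡ 0 (mod 7); P is on the curve.

Evaluate F(6, 2, 2) term-by-term (mod 7).
  X**2 ↦ 1·36·1·1 = 36
  -3*X*Y ↦ -3·6·2·1 = -36
  -X*Z ↦ -1·6·1·2 = -12
  2*Y**2 ↦ 2·1·4·1 = 8
  2*Y*Z ↦ 2·1·2·2 = 8
  -Z**2 ↦ -1·1·1·4 = -4
Sum: F(6, 2, 2) = (36) + (-36) + (-12) + (8) + (8) + (-4) = 0.
Reducing mod 7: 0 ≡ 0 (mod 7).
Since F(a, b, c) ≡ 0 (mod 7), P lies on the curve.


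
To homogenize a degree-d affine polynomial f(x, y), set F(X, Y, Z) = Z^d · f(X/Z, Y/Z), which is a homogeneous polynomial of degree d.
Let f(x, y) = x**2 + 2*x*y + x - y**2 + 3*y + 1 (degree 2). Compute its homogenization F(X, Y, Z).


F(X, Y, Z) = X**2 + 2*X*Y + X*Z - Y**2 + 3*Y*Z + Z**2

deg(f) = 2.
Substitute x = X/Z, y = Y/Z into f, then multiply by Z^2.
  monomial 1·x^2·y^0 ↦ 1·X^2·Y^0·Z^0.
  monomial 2·x^1·y^1 ↦ 2·X^1·Y^1·Z^0.
  monomial 1·x^1·y^0 ↦ 1·X^1·Y^0·Z^1.
  monomial -1·x^0·y^2 ↦ -1·X^0·Y^2·Z^0.
  monomial 3·x^0·y^1 ↦ 3·X^0·Y^1·Z^1.
  monomial 1·x^0·y^0 ↦ 1·X^0·Y^0·Z^2.
Collecting: F(X, Y, Z) = X**2 + 2*X*Y + X*Z - Y**2 + 3*Y*Z + Z**2.


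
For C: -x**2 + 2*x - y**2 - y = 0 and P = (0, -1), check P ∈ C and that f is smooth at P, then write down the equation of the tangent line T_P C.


Tangent line at P: 2*x + y + 1 = 0.

Step 1: f(0, -1) = 0, so P lies on C.
Step 2: partial derivatives
  f_x(x, y) = 2 - 2*x, f_y(x, y) = -2*y - 1.
  f_x(P) = 2, f_y(P) = 1 (gradient nonzero, so P is smooth).
Step 3: tangent line at P: 2·(x − 0) + 1·(y − -1) = 0.
Expanding: 2*x + y + 1 = 0.


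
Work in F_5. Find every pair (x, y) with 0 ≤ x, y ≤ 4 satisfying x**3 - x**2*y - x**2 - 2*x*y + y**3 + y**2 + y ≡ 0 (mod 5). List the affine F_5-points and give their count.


Affine F_5-points: {(0, 0), (1, 0), (1, 1), (1, 3), (4, 3)}; count = 5.

For each of the 25 pairs (x, y) ∈ F_5², evaluate f(x, y) mod 5. Record the zeros.
  x = 0: [0↦0, 1↦3, 2↦4, 3↦4, 4↦4]  zeros at y ∈ {0}
  x = 1: [0↦0, 1↦0, 2↦3, 3↦0, 4↦2]  zeros at y ∈ {0, 1, 3}
  x = 2: [0↦4, 1↦4, 2↦2, 3↦4, 4↦1]  zeros at y ∈ ∅
  x = 3: [0↦3, 1↦1, 2↦2, 3↦2, 4↦2]  zeros at y ∈ ∅
  x = 4: [0↦3, 1↦2, 2↦4, 3↦0, 4↦1]  zeros at y ∈ {3}
Collecting zeros: affine points = {(0, 0), (1, 0), (1, 1), (1, 3), (4, 3)}.
Total count |C(F_5)_aff| = 5.


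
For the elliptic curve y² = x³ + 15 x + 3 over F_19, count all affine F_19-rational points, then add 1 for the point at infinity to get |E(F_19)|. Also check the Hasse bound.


Affine points = {(1, 0), (6, 9), (6, 10), (11, 6), (11, 13), (12, 7), (12, 12), (13, 1), (13, 18), (16, 8), (16, 11), (18, 5), (18, 14)}; affine count = 13; |E(F_19)| = 14.

Discriminant check: Δ ∝ 4a³ + 27b² = 4·15³ + 27·3² = 4·3375 + 27·9 ≡ 6 (mod 19). Nonzero ⇒ E is nonsingular.
For each x ∈ F_19, compute rhs = x³ + 15·x + 3 mod 19, then count y ∈ F_19 with y² ≡ rhs.
  x = 0: rhs = 3, matching y values: none (0 points).
  x = 1: rhs = 0, matching y values: 0 (1 points).
  x = 2: rhs = 3, matching y values: none (0 points).
  x = 3: rhs = 18, matching y values: none (0 points).
  x = 4: rhs = 13, matching y values: none (0 points).
  x = 5: rhs = 13, matching y values: none (0 points).
  x = 6: rhs = 5, matching y values: 9, 10 (2 points).
  x = 7: rhs = 14, matching y values: none (0 points).
  x = 8: rhs = 8, matching y values: none (0 points).
  x = 9: rhs = 12, matching y values: none (0 points).
  x = 10: rhs = 13, matching y values: none (0 points).
  x = 11: rhs = 17, matching y values: 6, 13 (2 points).
  x = 12: rhs = 11, matching y values: 7, 12 (2 points).
  x = 13: rhs = 1, matching y values: 1, 18 (2 points).
  x = 14: rhs = 12, matching y values: none (0 points).
  x = 15: rhs = 12, matching y values: none (0 points).
  x = 16: rhs = 7, matching y values: 8, 11 (2 points).
  x = 17: rhs = 3, matching y values: none (0 points).
  x = 18: rhs = 6, matching y values: 5, 14 (2 points).
Total affine count: 13.
Full point count |E(F_19)| = 13 + 1 = 14.
Hasse bound: |14 − (19+1)| = |-6| = 6 ≤ 2√19 ≈ 8.7178 ✓.


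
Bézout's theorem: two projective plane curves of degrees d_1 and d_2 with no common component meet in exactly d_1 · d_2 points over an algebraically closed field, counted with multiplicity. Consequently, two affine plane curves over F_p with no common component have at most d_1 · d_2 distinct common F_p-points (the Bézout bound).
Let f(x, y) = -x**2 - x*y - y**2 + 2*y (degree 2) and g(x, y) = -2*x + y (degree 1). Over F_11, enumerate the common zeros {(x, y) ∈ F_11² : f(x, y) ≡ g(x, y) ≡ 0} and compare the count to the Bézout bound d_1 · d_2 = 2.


Common zeros: {(0, 0), (10, 9)}; count = 2; Bézout bound = 2.

deg(f) = 2, deg(g) = 1, so Bézout bound = 2.
Scan x ∈ F_11. For each x, list the y ∈ F_11 with f(x, y) ≡ 0 and those with g(x, y) ≡ 0 (mod 11); the common zeros in that column are the intersection.
  x = 0: f ≡ 0 at y ∈ {0, 2}; g ≡ 0 at y ∈ {0}; common: {0}.
  x = 1: f ≡ 0 at y ∈ ∅; g ≡ 0 at y ∈ {2}; common: ∅.
  x = 2: f ≡ 0 at y ∈ ∅; g ≡ 0 at y ∈ {4}; common: ∅.
  x = 3: f ≡ 0 at y ∈ {1, 9}; g ≡ 0 at y ∈ {6}; common: ∅.
  x = 4: f ≡ 0 at y ∈ ∅; g ≡ 0 at y ∈ {8}; common: ∅.
  x = 5: f ≡ 0 at y ∈ ∅; g ≡ 0 at y ∈ {10}; common: ∅.
  x = 6: f ≡ 0 at y ∈ {8, 10}; g ≡ 0 at y ∈ {1}; common: ∅.
  x = 7: f ≡ 0 at y ∈ {1, 5}; g ≡ 0 at y ∈ {3}; common: ∅.
  x = 8: f ≡ 0 at y ∈ {8}; g ≡ 0 at y ∈ {5}; common: ∅.
  x = 9: f ≡ 0 at y ∈ {2}; g ≡ 0 at y ∈ {7}; common: ∅.
  x = 10: f ≡ 0 at y ∈ {5, 9}; g ≡ 0 at y ∈ {9}; common: {9}.
Collecting: common zeros = {(0, 0), (10, 9)}, so the count is 2.
Comparison with the Bézout bound: 2 ≤ 2 = deg(f)·deg(g), as expected for curves with no common component (the bound is attained).


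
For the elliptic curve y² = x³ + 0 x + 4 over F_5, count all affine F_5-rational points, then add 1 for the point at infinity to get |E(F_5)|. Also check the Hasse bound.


Affine points = {(0, 2), (0, 3), (1, 0), (3, 1), (3, 4)}; affine count = 5; |E(F_5)| = 6.

Discriminant check: Δ ∝ 4a³ + 27b² = 4·0³ + 27·4² = 4·0 + 27·16 ≡ 2 (mod 5). Nonzero ⇒ E is nonsingular.
For each x ∈ F_5, compute rhs = x³ + 0·x + 4 mod 5, then count y ∈ F_5 with y² ≡ rhs.
  x = 0: rhs = 4, matching y values: 2, 3 (2 points).
  x = 1: rhs = 0, matching y values: 0 (1 points).
  x = 2: rhs = 2, matching y values: none (0 points).
  x = 3: rhs = 1, matching y values: 1, 4 (2 points).
  x = 4: rhs = 3, matching y values: none (0 points).
Total affine count: 5.
Full point count |E(F_5)| = 5 + 1 = 6.
Hasse bound: |6 − (5+1)| = |0| = 0 ≤ 2√5 ≈ 4.4721 ✓.


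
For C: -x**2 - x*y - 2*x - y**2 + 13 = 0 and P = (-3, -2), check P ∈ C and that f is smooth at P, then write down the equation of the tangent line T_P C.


Tangent line at P: 6*x + 7*y + 32 = 0.

Step 1: f(-3, -2) = 0, so P lies on C.
Step 2: partial derivatives
  f_x(x, y) = -2*x - y - 2, f_y(x, y) = -x - 2*y.
  f_x(P) = 6, f_y(P) = 7 (gradient nonzero, so P is smooth).
Step 3: tangent line at P: 6·(x − -3) + 7·(y − -2) = 0.
Expanding: 6*x + 7*y + 32 = 0.


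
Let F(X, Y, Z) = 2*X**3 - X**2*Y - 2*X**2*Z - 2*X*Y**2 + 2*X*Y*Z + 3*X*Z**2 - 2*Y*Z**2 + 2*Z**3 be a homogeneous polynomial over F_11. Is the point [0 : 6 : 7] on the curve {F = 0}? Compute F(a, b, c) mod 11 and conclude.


F(0,6,7) ≡ 10 (mod 11); P is NOT on the curve.

Evaluate F(0, 6, 7) term-by-term (mod 11).
  2*X**3 ↦ 2·0·1·1 = 0
  -X**2*Y ↦ -1·0·6·1 = 0
  -2*X**2*Z ↦ -2·0·1·7 = 0
  -2*X*Y**2 ↦ -2·0·36·1 = 0
  2*X*Y*Z ↦ 2·0·6·7 = 0
  3*X*Z**2 ↦ 3·0·1·49 = 0
  -2*Y*Z**2 ↦ -2·1·6·49 = -588
  2*Z**3 ↦ 2·1·1·343 = 686
Sum: F(0, 6, 7) = (0) + (0) + (0) + (0) + (0) + (0) + (-588) + (686) = 98.
Reducing mod 11: 98 ≡ 10 (mod 11).
Since F(a, b, c) ≡ 10 ≠ 0 (mod 11), P does NOT lie on the curve.


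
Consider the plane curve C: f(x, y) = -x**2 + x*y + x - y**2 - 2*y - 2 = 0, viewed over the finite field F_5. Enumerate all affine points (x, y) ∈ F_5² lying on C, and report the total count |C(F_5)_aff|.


Affine F_5-points: {(0, 1), (0, 2), (2, 1), (2, 4), (3, 2), (3, 4)}; count = 6.

For each of the 25 pairs (x, y) ∈ F_5², evaluate f(x, y) mod 5. Record the zeros.
  x = 0: [0↦3, 1↦0, 2↦0, 3↦3, 4↦4]  zeros at y ∈ {1, 2}
  x = 1: [0↦3, 1↦1, 2↦2, 3↦1, 4↦3]  zeros at y ∈ ∅
  x = 2: [0↦1, 1↦0, 2↦2, 3↦2, 4↦0]  zeros at y ∈ {1, 4}
  x = 3: [0↦2, 1↦2, 2↦0, 3↦1, 4↦0]  zeros at y ∈ {2, 4}
  x = 4: [0↦1, 1↦2, 2↦1, 3↦3, 4↦3]  zeros at y ∈ ∅
Collecting zeros: affine points = {(0, 1), (0, 2), (2, 1), (2, 4), (3, 2), (3, 4)}.
Total count |C(F_5)_aff| = 6.


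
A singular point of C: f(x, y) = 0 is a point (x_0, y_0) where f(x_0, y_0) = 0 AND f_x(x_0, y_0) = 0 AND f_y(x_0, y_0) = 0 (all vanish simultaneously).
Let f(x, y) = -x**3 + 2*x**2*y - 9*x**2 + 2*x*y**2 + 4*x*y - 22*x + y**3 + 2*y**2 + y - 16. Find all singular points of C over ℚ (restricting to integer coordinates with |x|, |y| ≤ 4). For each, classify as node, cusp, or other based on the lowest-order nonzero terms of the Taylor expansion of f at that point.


Singular points: {(-2, 1)}; classification: node.

Compute partial derivatives:
  f_x = -3*x**2 + 4*x*y - 18*x + 2*y**2 + 4*y - 22.
  f_y = 2*x**2 + 4*x*y + 4*x + 3*y**2 + 4*y + 1.
Scan x_0 ∈ {−4, ..., 4}. For each x_0, f_y(x_0, y) is a polynomial in y; find its integer roots y ∈ {−4, ..., 4}, then test f_x and f at those candidates.
  x = -4: f_y(-4, y) = 3*y**2 - 12*y + 17; no integer root y with |y| ≤ 4.
  x = -3: f_y(-3, y) = 3*y**2 - 8*y + 7; no integer root y with |y| ≤ 4.
  x = -2: f_y(-2, y) = 3*y**2 - 4*y + 1; vanishes at y ∈ {1}. (-2, 1): f_x = 0, f = 0 — SINGULAR.
  x = -1: f_y(-1, y) = 3*y**2 - 1; no integer root y with |y| ≤ 4.
  x = 0: f_y(0, y) = 3*y**2 + 4*y + 1; vanishes at y ∈ {-1}. (0, -1): f_x = -24 ≠ 0.
  x = 1: f_y(1, y) = 3*y**2 + 8*y + 7; no integer root y with |y| ≤ 4.
  x = 2: f_y(2, y) = 3*y**2 + 12*y + 17; no integer root y with |y| ≤ 4.
  x = 3: f_y(3, y) = 3*y**2 + 16*y + 31; no integer root y with |y| ≤ 4.
  x = 4: f_y(4, y) = 3*y**2 + 20*y + 49; no integer root y with |y| ≤ 4.
Only singular point on the grid: (-2, 1).
Classify: substitute x = -2 + u, y = 1 + v and expand: f = -u**3 + 2*u**2*v - u**2 + 2*u*v**2 + v**3 + v**2.
No constant or linear terms (consistent with a singular point). Quadratic part: -u**2 + v**2. Cubic part: -u**3 + 2*u**2*v + 2*u*v**2 + v**3.
The quadratic part v**2 - u**2 = (v − u)(v + u) splits into two distinct linear factors, so there are two distinct tangent lines y − 1 = ±(x − -2) — this is a node (ordinary double point).
Classification: node.


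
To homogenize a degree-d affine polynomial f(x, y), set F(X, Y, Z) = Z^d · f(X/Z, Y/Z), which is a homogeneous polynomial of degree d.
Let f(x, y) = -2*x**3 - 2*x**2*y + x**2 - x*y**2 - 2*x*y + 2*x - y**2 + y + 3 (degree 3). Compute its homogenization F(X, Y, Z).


F(X, Y, Z) = -2*X**3 - 2*X**2*Y + X**2*Z - X*Y**2 - 2*X*Y*Z + 2*X*Z**2 - Y**2*Z + Y*Z**2 + 3*Z**3

deg(f) = 3.
Substitute x = X/Z, y = Y/Z into f, then multiply by Z^3.
  monomial -2·x^3·y^0 ↦ -2·X^3·Y^0·Z^0.
  monomial -2·x^2·y^1 ↦ -2·X^2·Y^1·Z^0.
  monomial 1·x^2·y^0 ↦ 1·X^2·Y^0·Z^1.
  monomial -1·x^1·y^2 ↦ -1·X^1·Y^2·Z^0.
  monomial -2·x^1·y^1 ↦ -2·X^1·Y^1·Z^1.
  monomial 2·x^1·y^0 ↦ 2·X^1·Y^0·Z^2.
  monomial -1·x^0·y^2 ↦ -1·X^0·Y^2·Z^1.
  monomial 1·x^0·y^1 ↦ 1·X^0·Y^1·Z^2.
  monomial 3·x^0·y^0 ↦ 3·X^0·Y^0·Z^3.
Collecting: F(X, Y, Z) = -2*X**3 - 2*X**2*Y + X**2*Z - X*Y**2 - 2*X*Y*Z + 2*X*Z**2 - Y**2*Z + Y*Z**2 + 3*Z**3.


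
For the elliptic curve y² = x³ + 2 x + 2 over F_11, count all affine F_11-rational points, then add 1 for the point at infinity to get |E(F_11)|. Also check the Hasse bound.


Affine points = {(1, 4), (1, 7), (2, 5), (2, 6), (5, 4), (5, 7), (9, 1), (9, 10)}; affine count = 8; |E(F_11)| = 9.

Discriminant check: Δ ∝ 4a³ + 27b² = 4·2³ + 27·2² = 4·8 + 27·4 ≡ 8 (mod 11). Nonzero ⇒ E is nonsingular.
For each x ∈ F_11, compute rhs = x³ + 2·x + 2 mod 11, then count y ∈ F_11 with y² ≡ rhs.
  x = 0: rhs = 2, matching y values: none (0 points).
  x = 1: rhs = 5, matching y values: 4, 7 (2 points).
  x = 2: rhs = 3, matching y values: 5, 6 (2 points).
  x = 3: rhs = 2, matching y values: none (0 points).
  x = 4: rhs = 8, matching y values: none (0 points).
  x = 5: rhs = 5, matching y values: 4, 7 (2 points).
  x = 6: rhs = 10, matching y values: none (0 points).
  x = 7: rhs = 7, matching y values: none (0 points).
  x = 8: rhs = 2, matching y values: none (0 points).
  x = 9: rhs = 1, matching y values: 1, 10 (2 points).
  x = 10: rhs = 10, matching y values: none (0 points).
Total affine count: 8.
Full point count |E(F_11)| = 8 + 1 = 9.
Hasse bound: |9 − (11+1)| = |-3| = 3 ≤ 2√11 ≈ 6.6332 ✓.


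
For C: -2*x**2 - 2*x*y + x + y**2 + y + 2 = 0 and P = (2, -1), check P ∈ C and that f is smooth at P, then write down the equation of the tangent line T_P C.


Tangent line at P: -5*x - 5*y + 5 = 0.

Step 1: f(2, -1) = 0, so P lies on C.
Step 2: partial derivatives
  f_x(x, y) = -4*x - 2*y + 1, f_y(x, y) = -2*x + 2*y + 1.
  f_x(P) = -5, f_y(P) = -5 (gradient nonzero, so P is smooth).
Step 3: tangent line at P: -5·(x − 2) + -5·(y − -1) = 0.
Expanding: -5*x - 5*y + 5 = 0.


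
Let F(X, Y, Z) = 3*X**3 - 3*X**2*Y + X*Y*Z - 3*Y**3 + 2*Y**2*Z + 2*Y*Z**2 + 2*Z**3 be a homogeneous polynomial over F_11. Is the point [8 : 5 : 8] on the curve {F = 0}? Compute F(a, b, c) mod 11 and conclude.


F(8,5,8) ≡ 0 (mod 11); P is on the curve.

Evaluate F(8, 5, 8) term-by-term (mod 11).
  3*X**3 ↦ 3·512·1·1 = 1536
  -3*X**2*Y ↦ -3·64·5·1 = -960
  X*Y*Z ↦ 1·8·5·8 = 320
  -3*Y**3 ↦ -3·1·125·1 = -375
  2*Y**2*Z ↦ 2·1·25·8 = 400
  2*Y*Z**2 ↦ 2·1·5·64 = 640
  2*Z**3 ↦ 2·1·1·512 = 1024
Sum: F(8, 5, 8) = (1536) + (-960) + (320) + (-375) + (400) + (640) + (1024) = 2585.
Reducing mod 11: 2585 ≡ 0 (mod 11).
Since F(a, b, c) ≡ 0 (mod 11), P lies on the curve.


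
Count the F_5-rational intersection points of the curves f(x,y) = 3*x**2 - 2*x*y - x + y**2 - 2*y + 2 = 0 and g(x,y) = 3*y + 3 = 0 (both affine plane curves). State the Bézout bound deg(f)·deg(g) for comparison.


Common zeros: {(0, 4), (3, 4)}; count = 2; Bézout bound = 2.

deg(f) = 2, deg(g) = 1, so Bézout bound = 2.
Scan x ∈ F_5. For each x, list the y ∈ F_5 with f(x, y) ≡ 0 and those with g(x, y) ≡ 0 (mod 5); the common zeros in that column are the intersection.
  x = 0: f ≡ 0 at y ∈ {3, 4}; g ≡ 0 at y ∈ {4}; common: {4}.
  x = 1: f ≡ 0 at y ∈ {2}; g ≡ 0 at y ∈ {4}; common: ∅.
  x = 2: f ≡ 0 at y ∈ ∅; g ≡ 0 at y ∈ {4}; common: ∅.
  x = 3: f ≡ 0 at y ∈ {4}; g ≡ 0 at y ∈ {4}; common: {4}.
  x = 4: f ≡ 0 at y ∈ {2, 3}; g ≡ 0 at y ∈ {4}; common: ∅.
Collecting: common zeros = {(0, 4), (3, 4)}, so the count is 2.
Comparison with the Bézout bound: 2 ≤ 2 = deg(f)·deg(g), as expected for curves with no common component (the bound is attained).


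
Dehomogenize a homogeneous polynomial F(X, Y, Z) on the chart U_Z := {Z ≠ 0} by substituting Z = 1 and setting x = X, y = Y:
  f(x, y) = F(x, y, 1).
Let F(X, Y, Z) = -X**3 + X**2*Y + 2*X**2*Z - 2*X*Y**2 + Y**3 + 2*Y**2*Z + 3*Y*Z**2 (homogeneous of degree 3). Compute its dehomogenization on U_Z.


f(x, y) = -x**3 + x**2*y + 2*x**2 - 2*x*y**2 + y**3 + 2*y**2 + 3*y

On U_Z we set Z = 1. Each monomial c·X^i·Y^j·Z^k in F becomes c·x^i·y^j·1^k = c·x^i·y^j.
Substituting Z = 1: F(X, Y, 1) = -x**3 + x**2*y + 2*x**2 - 2*x*y**2 + y**3 + 2*y**2 + 3*y.
Note: deg(f) ≤ deg(F) = 3; strict inequality happens when F is divisible by Z (lost terms).


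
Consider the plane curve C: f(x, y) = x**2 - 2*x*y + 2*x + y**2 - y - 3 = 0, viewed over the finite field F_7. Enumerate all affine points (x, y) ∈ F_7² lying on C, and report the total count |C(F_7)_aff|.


Affine F_7-points: {(1, 0), (1, 3), (3, 3), (3, 4), (4, 0), (4, 2), (5, 2)}; count = 7.

For each of the 49 pairs (x, y) ∈ F_7², evaluate f(x, y) mod 7. Record the zeros.
  x = 0: [0↦4, 1↦4, 2↦6, 3↦3, 4↦2, 5↦3, 6↦6]  zeros at y ∈ ∅
  x = 1: [0↦0, 1↦5, 2↦5, 3↦0, 4↦4, 5↦3, 6↦4]  zeros at y ∈ {0, 3}
  x = 2: [0↦5, 1↦1, 2↦6, 3↦6, 4↦1, 5↦5, 6↦4]  zeros at y ∈ ∅
  x = 3: [0↦5, 1↦6, 2↦2, 3↦0, 4↦0, 5↦2, 6↦6]  zeros at y ∈ {3, 4}
  x = 4: [0↦0, 1↦6, 2↦0, 3↦3, 4↦1, 5↦1, 6↦3]  zeros at y ∈ {0, 2}
  x = 5: [0↦4, 1↦1, 2↦0, 3↦1, 4↦4, 5↦2, 6↦2]  zeros at y ∈ {2}
  x = 6: [0↦3, 1↦5, 2↦2, 3↦1, 4↦2, 5↦5, 6↦3]  zeros at y ∈ ∅
Collecting zeros: affine points = {(1, 0), (1, 3), (3, 3), (3, 4), (4, 0), (4, 2), (5, 2)}.
Total count |C(F_7)_aff| = 7.


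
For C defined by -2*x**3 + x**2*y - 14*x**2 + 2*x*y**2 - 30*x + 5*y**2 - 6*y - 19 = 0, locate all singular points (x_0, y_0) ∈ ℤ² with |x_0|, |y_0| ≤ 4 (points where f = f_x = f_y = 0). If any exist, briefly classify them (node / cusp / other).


Singular points: {(-2, 1)}; classification: node.

Compute partial derivatives:
  f_x = -6*x**2 + 2*x*y - 28*x + 2*y**2 - 30.
  f_y = x**2 + 4*x*y + 10*y - 6.
Scan x_0 ∈ {−4, ..., 4}. For each x_0, f_y(x_0, y) is a polynomial in y; find its integer roots y ∈ {−4, ..., 4}, then test f_x and f at those candidates.
  x = -4: f_y(-4, y) = 10 - 6*y; no integer root y with |y| ≤ 4.
  x = -3: f_y(-3, y) = 3 - 2*y; no integer root y with |y| ≤ 4.
  x = -2: f_y(-2, y) = 2*y - 2; vanishes at y ∈ {1}. (-2, 1): f_x = 0, f = 0 — SINGULAR.
  x = -1: f_y(-1, y) = 6*y - 5; no integer root y with |y| ≤ 4.
  x = 0: f_y(0, y) = 10*y - 6; no integer root y with |y| ≤ 4.
  x = 1: f_y(1, y) = 14*y - 5; no integer root y with |y| ≤ 4.
  x = 2: f_y(2, y) = 18*y - 2; no integer root y with |y| ≤ 4.
  x = 3: f_y(3, y) = 22*y + 3; no integer root y with |y| ≤ 4.
  x = 4: f_y(4, y) = 26*y + 10; no integer root y with |y| ≤ 4.
Only singular point on the grid: (-2, 1).
Classify: substitute x = -2 + u, y = 1 + v and expand: f = -2*u**3 + u**2*v - u**2 + 2*u*v**2 + v**2.
No constant or linear terms (consistent with a singular point). Quadratic part: -u**2 + v**2. Cubic part: -2*u**3 + u**2*v + 2*u*v**2.
The quadratic part v**2 - u**2 = (v − u)(v + u) splits into two distinct linear factors, so there are two distinct tangent lines y − 1 = ±(x − -2) — this is a node (ordinary double point).
Classification: node.


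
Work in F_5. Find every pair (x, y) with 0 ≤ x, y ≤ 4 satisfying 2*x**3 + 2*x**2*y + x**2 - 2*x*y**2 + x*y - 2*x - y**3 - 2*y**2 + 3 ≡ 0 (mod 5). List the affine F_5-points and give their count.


Affine F_5-points: {(0, 1), (1, 3), (3, 0), (4, 3)}; count = 4.

For each of the 25 pairs (x, y) ∈ F_5², evaluate f(x, y) mod 5. Record the zeros.
  x = 0: [0↦3, 1↦0, 2↦2, 3↦3, 4↦2]  zeros at y ∈ {1}
  x = 1: [0↦4, 1↦2, 2↦1, 3↦0, 4↦3]  zeros at y ∈ {3}
  x = 2: [0↦4, 1↦2, 2↦2, 3↦3, 4↦4]  zeros at y ∈ ∅
  x = 3: [0↦0, 1↦2, 2↦2, 3↦4, 4↦2]  zeros at y ∈ {0}
  x = 4: [0↦4, 1↦4, 2↦3, 3↦0, 4↦4]  zeros at y ∈ {3}
Collecting zeros: affine points = {(0, 1), (1, 3), (3, 0), (4, 3)}.
Total count |C(F_5)_aff| = 4.


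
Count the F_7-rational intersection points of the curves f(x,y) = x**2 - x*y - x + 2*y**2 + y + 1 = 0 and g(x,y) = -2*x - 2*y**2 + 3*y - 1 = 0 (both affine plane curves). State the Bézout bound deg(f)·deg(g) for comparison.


Common zeros: {(3, 0)}; count = 1; Bézout bound = 4.

deg(f) = 2, deg(g) = 2, so Bézout bound = 4.
Scan x ∈ F_7. For each x, list the y ∈ F_7 with f(x, y) ≡ 0 and those with g(x, y) ≡ 0 (mod 7); the common zeros in that column are the intersection.
  x = 0: f ≡ 0 at y ∈ {5}; g ≡ 0 at y ∈ {1, 4}; common: ∅.
  x = 1: f ≡ 0 at y ∈ ∅; g ≡ 0 at y ∈ ∅; common: ∅.
  x = 2: f ≡ 0 at y ∈ ∅; g ≡ 0 at y ∈ {2, 3}; common: ∅.
  x = 3: f ≡ 0 at y ∈ {0, 1}; g ≡ 0 at y ∈ {0, 5}; common: {0}.
  x = 4: f ≡ 0 at y ∈ ∅; g ≡ 0 at y ∈ {6}; common: ∅.
  x = 5: f ≡ 0 at y ∈ {0, 2}; g ≡ 0 at y ∈ ∅; common: ∅.
  x = 6: f ≡ 0 at y ∈ {1, 5}; g ≡ 0 at y ∈ ∅; common: ∅.
Collecting: common zeros = {(3, 0)}, so the count is 1.
Comparison with the Bézout bound: 1 ≤ 4 = deg(f)·deg(g), as expected for curves with no common component (the affine F_7-count falls short of the bound because intersections may lie at infinity, over extension fields, or carry multiplicity).


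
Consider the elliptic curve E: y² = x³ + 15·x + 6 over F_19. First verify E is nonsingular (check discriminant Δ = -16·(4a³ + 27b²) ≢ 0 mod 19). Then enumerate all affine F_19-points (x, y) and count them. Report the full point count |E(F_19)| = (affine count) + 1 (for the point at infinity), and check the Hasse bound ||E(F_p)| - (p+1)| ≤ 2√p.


Affine points = {(0, 5), (0, 14), (2, 5), (2, 14), (4, 4), (4, 15), (5, 4), (5, 15), (7, 6), (7, 13), (8, 7), (8, 12), (10, 4), (10, 15), (11, 1), (11, 18), (13, 2), (13, 17), (17, 5), (17, 14), (18, 3), (18, 16)}; affine count = 22; |E(F_19)| = 23.

Discriminant check: Δ ∝ 4a³ + 27b² = 4·15³ + 27·6² = 4·3375 + 27·36 ≡ 13 (mod 19). Nonzero ⇒ E is nonsingular.
For each x ∈ F_19, compute rhs = x³ + 15·x + 6 mod 19, then count y ∈ F_19 with y² ≡ rhs.
  x = 0: rhs = 6, matching y values: 5, 14 (2 points).
  x = 1: rhs = 3, matching y values: none (0 points).
  x = 2: rhs = 6, matching y values: 5, 14 (2 points).
  x = 3: rhs = 2, matching y values: none (0 points).
  x = 4: rhs = 16, matching y values: 4, 15 (2 points).
  x = 5: rhs = 16, matching y values: 4, 15 (2 points).
  x = 6: rhs = 8, matching y values: none (0 points).
  x = 7: rhs = 17, matching y values: 6, 13 (2 points).
  x = 8: rhs = 11, matching y values: 7, 12 (2 points).
  x = 9: rhs = 15, matching y values: none (0 points).
  x = 10: rhs = 16, matching y values: 4, 15 (2 points).
  x = 11: rhs = 1, matching y values: 1, 18 (2 points).
  x = 12: rhs = 14, matching y values: none (0 points).
  x = 13: rhs = 4, matching y values: 2, 17 (2 points).
  x = 14: rhs = 15, matching y values: none (0 points).
  x = 15: rhs = 15, matching y values: none (0 points).
  x = 16: rhs = 10, matching y values: none (0 points).
  x = 17: rhs = 6, matching y values: 5, 14 (2 points).
  x = 18: rhs = 9, matching y values: 3, 16 (2 points).
Total affine count: 22.
Full point count |E(F_19)| = 22 + 1 = 23.
Hasse bound: |23 − (19+1)| = |3| = 3 ≤ 2√19 ≈ 8.7178 ✓.


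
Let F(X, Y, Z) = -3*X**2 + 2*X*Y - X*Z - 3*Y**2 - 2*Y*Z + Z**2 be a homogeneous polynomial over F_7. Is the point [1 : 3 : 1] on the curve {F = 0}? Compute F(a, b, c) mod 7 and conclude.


F(1,3,1) ≡ 5 (mod 7); P is NOT on the curve.

Evaluate F(1, 3, 1) term-by-term (mod 7).
  -3*X**2 ↦ -3·1·1·1 = -3
  2*X*Y ↦ 2·1·3·1 = 6
  -X*Z ↦ -1·1·1·1 = -1
  -3*Y**2 ↦ -3·1·9·1 = -27
  -2*Y*Z ↦ -2·1·3·1 = -6
  Z**2 ↦ 1·1·1·1 = 1
Sum: F(1, 3, 1) = (-3) + (6) + (-1) + (-27) + (-6) + (1) = -30.
Reducing mod 7: -30 ≡ 5 (mod 7).
Since F(a, b, c) ≡ 5 ≠ 0 (mod 7), P does NOT lie on the curve.


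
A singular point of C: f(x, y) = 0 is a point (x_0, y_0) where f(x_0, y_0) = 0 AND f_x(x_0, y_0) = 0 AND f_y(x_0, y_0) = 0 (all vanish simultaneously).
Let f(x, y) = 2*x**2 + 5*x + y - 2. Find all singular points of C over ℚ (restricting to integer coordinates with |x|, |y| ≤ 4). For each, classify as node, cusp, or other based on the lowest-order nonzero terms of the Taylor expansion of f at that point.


No singular points in the scanned grid; C is smooth there.

Compute partial derivatives:
  f_x = 4*x + 5.
  f_y = 1.
f_y = 1 is a nonzero constant, so f_y never vanishes: no point (x, y) can satisfy f = f_x = f_y = 0. In particular no (x, y) ∈ {−4, ..., 4}² is singular; the curve is smooth.


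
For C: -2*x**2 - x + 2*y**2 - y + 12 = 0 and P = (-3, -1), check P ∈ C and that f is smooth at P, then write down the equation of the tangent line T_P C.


Tangent line at P: 11*x - 5*y + 28 = 0.

Step 1: f(-3, -1) = 0, so P lies on C.
Step 2: partial derivatives
  f_x(x, y) = -4*x - 1, f_y(x, y) = 4*y - 1.
  f_x(P) = 11, f_y(P) = -5 (gradient nonzero, so P is smooth).
Step 3: tangent line at P: 11·(x − -3) + -5·(y − -1) = 0.
Expanding: 11*x - 5*y + 28 = 0.


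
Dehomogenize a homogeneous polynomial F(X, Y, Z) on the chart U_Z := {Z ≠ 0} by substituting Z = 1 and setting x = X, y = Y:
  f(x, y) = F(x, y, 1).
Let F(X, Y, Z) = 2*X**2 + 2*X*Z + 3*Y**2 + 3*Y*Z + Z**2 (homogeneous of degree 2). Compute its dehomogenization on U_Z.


f(x, y) = 2*x**2 + 2*x + 3*y**2 + 3*y + 1

On U_Z we set Z = 1. Each monomial c·X^i·Y^j·Z^k in F becomes c·x^i·y^j·1^k = c·x^i·y^j.
Substituting Z = 1: F(X, Y, 1) = 2*x**2 + 2*x + 3*y**2 + 3*y + 1.
Note: deg(f) ≤ deg(F) = 2; strict inequality happens when F is divisible by Z (lost terms).


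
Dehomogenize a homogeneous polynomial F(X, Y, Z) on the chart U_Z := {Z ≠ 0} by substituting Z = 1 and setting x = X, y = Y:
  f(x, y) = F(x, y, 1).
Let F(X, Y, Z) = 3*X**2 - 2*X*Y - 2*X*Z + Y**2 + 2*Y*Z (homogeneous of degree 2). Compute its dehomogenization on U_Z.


f(x, y) = 3*x**2 - 2*x*y - 2*x + y**2 + 2*y

On U_Z we set Z = 1. Each monomial c·X^i·Y^j·Z^k in F becomes c·x^i·y^j·1^k = c·x^i·y^j.
Substituting Z = 1: F(X, Y, 1) = 3*x**2 - 2*x*y - 2*x + y**2 + 2*y.
Note: deg(f) ≤ deg(F) = 2; strict inequality happens when F is divisible by Z (lost terms).


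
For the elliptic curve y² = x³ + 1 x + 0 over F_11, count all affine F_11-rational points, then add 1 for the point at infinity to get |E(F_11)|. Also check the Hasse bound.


Affine points = {(0, 0), (5, 3), (5, 8), (7, 3), (7, 8), (8, 5), (8, 6), (9, 1), (9, 10), (10, 3), (10, 8)}; affine count = 11; |E(F_11)| = 12.

Discriminant check: Δ ∝ 4a³ + 27b² = 4·1³ + 27·0² = 4·1 + 27·0 ≡ 4 (mod 11). Nonzero ⇒ E is nonsingular.
For each x ∈ F_11, compute rhs = x³ + 1·x + 0 mod 11, then count y ∈ F_11 with y² ≡ rhs.
  x = 0: rhs = 0, matching y values: 0 (1 points).
  x = 1: rhs = 2, matching y values: none (0 points).
  x = 2: rhs = 10, matching y values: none (0 points).
  x = 3: rhs = 8, matching y values: none (0 points).
  x = 4: rhs = 2, matching y values: none (0 points).
  x = 5: rhs = 9, matching y values: 3, 8 (2 points).
  x = 6: rhs = 2, matching y values: none (0 points).
  x = 7: rhs = 9, matching y values: 3, 8 (2 points).
  x = 8: rhs = 3, matching y values: 5, 6 (2 points).
  x = 9: rhs = 1, matching y values: 1, 10 (2 points).
  x = 10: rhs = 9, matching y values: 3, 8 (2 points).
Total affine count: 11.
Full point count |E(F_11)| = 11 + 1 = 12.
Hasse bound: |12 − (11+1)| = |0| = 0 ≤ 2√11 ≈ 6.6332 ✓.


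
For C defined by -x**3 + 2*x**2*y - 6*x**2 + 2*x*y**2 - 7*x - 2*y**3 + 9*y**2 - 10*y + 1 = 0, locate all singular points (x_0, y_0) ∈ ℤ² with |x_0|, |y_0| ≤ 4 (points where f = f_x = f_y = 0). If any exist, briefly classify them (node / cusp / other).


Singular points: {(-1, 1)}; classification: node.

Compute partial derivatives:
  f_x = -3*x**2 + 4*x*y - 12*x + 2*y**2 - 7.
  f_y = 2*x**2 + 4*x*y - 6*y**2 + 18*y - 10.
Scan x_0 ∈ {−4, ..., 4}. For each x_0, f_y(x_0, y) is a polynomial in y; find its integer roots y ∈ {−4, ..., 4}, then test f_x and f at those candidates.
  x = -4: f_y(-4, y) = -6*y**2 + 2*y + 22; no integer root y with |y| ≤ 4.
  x = -3: f_y(-3, y) = -6*y**2 + 6*y + 8; no integer root y with |y| ≤ 4.
  x = -2: f_y(-2, y) = -6*y**2 + 10*y - 2; no integer root y with |y| ≤ 4.
  x = -1: f_y(-1, y) = -6*y**2 + 14*y - 8; vanishes at y ∈ {1}. (-1, 1): f_x = 0, f = 0 — SINGULAR.
  x = 0: f_y(0, y) = -6*y**2 + 18*y - 10; no integer root y with |y| ≤ 4.
  x = 1: f_y(1, y) = -6*y**2 + 22*y - 8; no integer root y with |y| ≤ 4.
  x = 2: f_y(2, y) = -6*y**2 + 26*y - 2; no integer root y with |y| ≤ 4.
  x = 3: f_y(3, y) = -6*y**2 + 30*y + 8; no integer root y with |y| ≤ 4.
  x = 4: f_y(4, y) = -6*y**2 + 34*y + 22; no integer root y with |y| ≤ 4.
Only singular point on the grid: (-1, 1).
Classify: substitute x = -1 + u, y = 1 + v and expand: f = -u**3 + 2*u**2*v - u**2 + 2*u*v**2 - 2*v**3 + v**2.
No constant or linear terms (consistent with a singular point). Quadratic part: -u**2 + v**2. Cubic part: -u**3 + 2*u**2*v + 2*u*v**2 - 2*v**3.
The quadratic part v**2 - u**2 = (v − u)(v + u) splits into two distinct linear factors, so there are two distinct tangent lines y − 1 = ±(x − -1) — this is a node (ordinary double point).
Classification: node.


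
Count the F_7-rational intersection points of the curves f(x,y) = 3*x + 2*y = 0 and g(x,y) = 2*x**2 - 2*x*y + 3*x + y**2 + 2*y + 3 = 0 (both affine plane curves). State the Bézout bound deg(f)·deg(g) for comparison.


Common zeros: {(3, 6), (4, 1)}; count = 2; Bézout bound = 2.

deg(f) = 1, deg(g) = 2, so Bézout bound = 2.
Scan x ∈ F_7. For each x, list the y ∈ F_7 with f(x, y) ≡ 0 and those with g(x, y) ≡ 0 (mod 7); the common zeros in that column are the intersection.
  x = 0: f ≡ 0 at y ∈ {0}; g ≡ 0 at y ∈ ∅; common: ∅.
  x = 1: f ≡ 0 at y ∈ {2}; g ≡ 0 at y ∈ ∅; common: ∅.
  x = 2: f ≡ 0 at y ∈ {4}; g ≡ 0 at y ∈ ∅; common: ∅.
  x = 3: f ≡ 0 at y ∈ {6}; g ≡ 0 at y ∈ {5, 6}; common: {6}.
  x = 4: f ≡ 0 at y ∈ {1}; g ≡ 0 at y ∈ {1, 5}; common: {1}.
  x = 5: f ≡ 0 at y ∈ {3}; g ≡ 0 at y ∈ {2, 6}; common: ∅.
  x = 6: f ≡ 0 at y ∈ {5}; g ≡ 0 at y ∈ {1, 2}; common: ∅.
Collecting: common zeros = {(3, 6), (4, 1)}, so the count is 2.
Comparison with the Bézout bound: 2 ≤ 2 = deg(f)·deg(g), as expected for curves with no common component (the bound is attained).


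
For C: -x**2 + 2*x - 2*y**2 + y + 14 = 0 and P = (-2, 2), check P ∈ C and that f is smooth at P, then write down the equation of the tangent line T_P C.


Tangent line at P: 6*x - 7*y + 26 = 0.

Step 1: f(-2, 2) = 0, so P lies on C.
Step 2: partial derivatives
  f_x(x, y) = 2 - 2*x, f_y(x, y) = 1 - 4*y.
  f_x(P) = 6, f_y(P) = -7 (gradient nonzero, so P is smooth).
Step 3: tangent line at P: 6·(x − -2) + -7·(y − 2) = 0.
Expanding: 6*x - 7*y + 26 = 0.


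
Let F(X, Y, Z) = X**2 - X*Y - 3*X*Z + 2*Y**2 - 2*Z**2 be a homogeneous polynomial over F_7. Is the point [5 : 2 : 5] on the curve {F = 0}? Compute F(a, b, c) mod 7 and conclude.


F(5,2,5) ≡ 3 (mod 7); P is NOT on the curve.

Evaluate F(5, 2, 5) term-by-term (mod 7).
  X**2 ↦ 1·25·1·1 = 25
  -X*Y ↦ -1·5·2·1 = -10
  -3*X*Z ↦ -3·5·1·5 = -75
  2*Y**2 ↦ 2·1·4·1 = 8
  -2*Z**2 ↦ -2·1·1·25 = -50
Sum: F(5, 2, 5) = (25) + (-10) + (-75) + (8) + (-50) = -102.
Reducing mod 7: -102 ≡ 3 (mod 7).
Since F(a, b, c) ≡ 3 ≠ 0 (mod 7), P does NOT lie on the curve.


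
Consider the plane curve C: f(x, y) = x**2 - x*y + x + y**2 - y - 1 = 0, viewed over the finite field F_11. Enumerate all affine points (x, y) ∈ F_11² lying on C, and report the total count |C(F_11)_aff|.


Affine F_11-points: {(0, 4), (0, 8), (1, 1), (2, 7), (3, 0), (3, 4), (4, 7), (4, 9), (7, 0), (7, 8), (10, 1), (10, 10)}; count = 12.

For each of the 121 pairs (x, y) ∈ F_11², evaluate f(x, y) mod 11. Record the zeros.
  x = 0: [0↦10, 1↦10, 2↦1, 3↦5, 4↦0, 5↦8, 6↦7, 7↦8, 8↦0, 9↦5, 10↦1]  zeros at y ∈ {4, 8}
  x = 1: [0↦1, 1↦0, 2↦1, 3↦4, 4↦9, 5↦5, 6↦3, 7↦3, 8↦5, 9↦9, 10↦4]  zeros at y ∈ {1}
  x = 2: [0↦5, 1↦3, 2↦3, 3↦5, 4↦9, 5↦4, 6↦1, 7↦0, 8↦1, 9↦4, 10↦9]  zeros at y ∈ {7}
  x = 3: [0↦0, 1↦8, 2↦7, 3↦8, 4↦0, 5↦5, 6↦1, 7↦10, 8↦10, 9↦1, 10↦5]  zeros at y ∈ {0, 4}
  x = 4: [0↦8, 1↦4, 2↦2, 3↦2, 4↦4, 5↦8, 6↦3, 7↦0, 8↦10, 9↦0, 10↦3]  zeros at y ∈ {7, 9}
  x = 5: [0↦7, 1↦2, 2↦10, 3↦9, 4↦10, 5↦2, 6↦7, 7↦3, 8↦1, 9↦1, 10↦3]  zeros at y ∈ ∅
  x = 6: [0↦8, 1↦2, 2↦9, 3↦7, 4↦7, 5↦9, 6↦2, 7↦8, 8↦5, 9↦4, 10↦5]  zeros at y ∈ ∅
  x = 7: [0↦0, 1↦4, 2↦10, 3↦7, 4↦6, 5↦7, 6↦10, 7↦4, 8↦0, 9↦9, 10↦9]  zeros at y ∈ {0, 8}
  x = 8: [0↦5, 1↦8, 2↦2, 3↦9, 4↦7, 5↦7, 6↦9, 7↦2, 8↦8, 9↦5, 10↦4]  zeros at y ∈ ∅
  x = 9: [0↦1, 1↦3, 2↦7, 3↦2, 4↦10, 5↦9, 6↦10, 7↦2, 8↦7, 9↦3, 10↦1]  zeros at y ∈ ∅
  x = 10: [0↦10, 1↦0, 2↦3, 3↦8, 4↦4, 5↦2, 6↦2, 7↦4, 8↦8, 9↦3, 10↦0]  zeros at y ∈ {1, 10}
Collecting zeros: affine points = {(0, 4), (0, 8), (1, 1), (2, 7), (3, 0), (3, 4), (4, 7), (4, 9), (7, 0), (7, 8), (10, 1), (10, 10)}.
Total count |C(F_11)_aff| = 12.


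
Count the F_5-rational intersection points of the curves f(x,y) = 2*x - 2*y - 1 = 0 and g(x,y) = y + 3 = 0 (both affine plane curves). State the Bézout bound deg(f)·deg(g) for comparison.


Common zeros: {(0, 2)}; count = 1; Bézout bound = 1.

deg(f) = 1, deg(g) = 1, so Bézout bound = 1.
Scan x ∈ F_5. For each x, list the y ∈ F_5 with f(x, y) ≡ 0 and those with g(x, y) ≡ 0 (mod 5); the common zeros in that column are the intersection.
  x = 0: f ≡ 0 at y ∈ {2}; g ≡ 0 at y ∈ {2}; common: {2}.
  x = 1: f ≡ 0 at y ∈ {3}; g ≡ 0 at y ∈ {2}; common: ∅.
  x = 2: f ≡ 0 at y ∈ {4}; g ≡ 0 at y ∈ {2}; common: ∅.
  x = 3: f ≡ 0 at y ∈ {0}; g ≡ 0 at y ∈ {2}; common: ∅.
  x = 4: f ≡ 0 at y ∈ {1}; g ≡ 0 at y ∈ {2}; common: ∅.
Collecting: common zeros = {(0, 2)}, so the count is 1.
Comparison with the Bézout bound: 1 ≤ 1 = deg(f)·deg(g), as expected for curves with no common component (the bound is attained).


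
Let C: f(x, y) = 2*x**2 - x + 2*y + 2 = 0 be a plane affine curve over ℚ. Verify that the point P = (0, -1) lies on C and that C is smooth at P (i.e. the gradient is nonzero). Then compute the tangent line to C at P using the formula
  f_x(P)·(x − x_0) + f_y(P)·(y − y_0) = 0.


Tangent line at P: -x + 2*y + 2 = 0.

Step 1: f(0, -1) = 0, so P lies on C.
Step 2: partial derivatives
  f_x(x, y) = 4*x - 1, f_y(x, y) = 2.
  f_x(P) = -1, f_y(P) = 2 (gradient nonzero, so P is smooth).
Step 3: tangent line at P: -1·(x − 0) + 2·(y − -1) = 0.
Expanding: -x + 2*y + 2 = 0.


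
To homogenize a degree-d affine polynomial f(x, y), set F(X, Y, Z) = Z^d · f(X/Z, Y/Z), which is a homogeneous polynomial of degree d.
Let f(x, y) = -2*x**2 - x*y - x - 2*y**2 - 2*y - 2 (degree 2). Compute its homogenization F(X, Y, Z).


F(X, Y, Z) = -2*X**2 - X*Y - X*Z - 2*Y**2 - 2*Y*Z - 2*Z**2

deg(f) = 2.
Substitute x = X/Z, y = Y/Z into f, then multiply by Z^2.
  monomial -2·x^2·y^0 ↦ -2·X^2·Y^0·Z^0.
  monomial -1·x^1·y^1 ↦ -1·X^1·Y^1·Z^0.
  monomial -1·x^1·y^0 ↦ -1·X^1·Y^0·Z^1.
  monomial -2·x^0·y^2 ↦ -2·X^0·Y^2·Z^0.
  monomial -2·x^0·y^1 ↦ -2·X^0·Y^1·Z^1.
  monomial -2·x^0·y^0 ↦ -2·X^0·Y^0·Z^2.
Collecting: F(X, Y, Z) = -2*X**2 - X*Y - X*Z - 2*Y**2 - 2*Y*Z - 2*Z**2.


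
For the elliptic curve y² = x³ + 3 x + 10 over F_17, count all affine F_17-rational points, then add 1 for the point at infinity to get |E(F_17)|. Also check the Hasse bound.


Affine points = {(4, 1), (4, 16), (7, 0), (8, 6), (8, 11), (9, 1), (9, 16), (13, 6), (13, 11), (14, 5), (14, 12), (15, 8), (15, 9)}; affine count = 13; |E(F_17)| = 14.

Discriminant check: Δ ∝ 4a³ + 27b² = 4·3³ + 27·10² = 4·27 + 27·100 ≡ 3 (mod 17). Nonzero ⇒ E is nonsingular.
For each x ∈ F_17, compute rhs = x³ + 3·x + 10 mod 17, then count y ∈ F_17 with y² ≡ rhs.
  x = 0: rhs = 10, matching y values: none (0 points).
  x = 1: rhs = 14, matching y values: none (0 points).
  x = 2: rhs = 7, matching y values: none (0 points).
  x = 3: rhs = 12, matching y values: none (0 points).
  x = 4: rhs = 1, matching y values: 1, 16 (2 points).
  x = 5: rhs = 14, matching y values: none (0 points).
  x = 6: rhs = 6, matching y values: none (0 points).
  x = 7: rhs = 0, matching y values: 0 (1 points).
  x = 8: rhs = 2, matching y values: 6, 11 (2 points).
  x = 9: rhs = 1, matching y values: 1, 16 (2 points).
  x = 10: rhs = 3, matching y values: none (0 points).
  x = 11: rhs = 14, matching y values: none (0 points).
  x = 12: rhs = 6, matching y values: none (0 points).
  x = 13: rhs = 2, matching y values: 6, 11 (2 points).
  x = 14: rhs = 8, matching y values: 5, 12 (2 points).
  x = 15: rhs = 13, matching y values: 8, 9 (2 points).
  x = 16: rhs = 6, matching y values: none (0 points).
Total affine count: 13.
Full point count |E(F_17)| = 13 + 1 = 14.
Hasse bound: |14 − (17+1)| = |-4| = 4 ≤ 2√17 ≈ 8.2462 ✓.


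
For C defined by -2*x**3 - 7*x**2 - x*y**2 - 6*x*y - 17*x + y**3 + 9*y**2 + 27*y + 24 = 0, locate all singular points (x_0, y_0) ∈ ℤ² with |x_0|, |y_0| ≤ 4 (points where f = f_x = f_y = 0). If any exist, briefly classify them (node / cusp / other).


Singular points: {(-1, -3)}; classification: node.

Compute partial derivatives:
  f_x = -6*x**2 - 14*x - y**2 - 6*y - 17.
  f_y = -2*x*y - 6*x + 3*y**2 + 18*y + 27.
Scan x_0 ∈ {−4, ..., 4}. For each x_0, f_y(x_0, y) is a polynomial in y; find its integer roots y ∈ {−4, ..., 4}, then test f_x and f at those candidates.
  x = -4: f_y(-4, y) = 3*y**2 + 26*y + 51; vanishes at y ∈ {-3}. (-4, -3): f_x = -48 ≠ 0.
  x = -3: f_y(-3, y) = 3*y**2 + 24*y + 45; vanishes at y ∈ {-3}. (-3, -3): f_x = -20 ≠ 0.
  x = -2: f_y(-2, y) = 3*y**2 + 22*y + 39; vanishes at y ∈ {-3}. (-2, -3): f_x = -4 ≠ 0.
  x = -1: f_y(-1, y) = 3*y**2 + 20*y + 33; vanishes at y ∈ {-3}. (-1, -3): f_x = 0, f = 0 — SINGULAR.
  x = 0: f_y(0, y) = 3*y**2 + 18*y + 27; vanishes at y ∈ {-3}. (0, -3): f_x = -8 ≠ 0.
  x = 1: f_y(1, y) = 3*y**2 + 16*y + 21; vanishes at y ∈ {-3}. (1, -3): f_x = -28 ≠ 0.
  x = 2: f_y(2, y) = 3*y**2 + 14*y + 15; vanishes at y ∈ {-3}. (2, -3): f_x = -60 ≠ 0.
  x = 3: f_y(3, y) = 3*y**2 + 12*y + 9; vanishes at y ∈ {-3, -1}. (3, -3): f_x = -104 ≠ 0; (3, -1): f_x = -108 ≠ 0.
  x = 4: f_y(4, y) = 3*y**2 + 10*y + 3; vanishes at y ∈ {-3}. (4, -3): f_x = -160 ≠ 0.
Only singular point on the grid: (-1, -3).
Classify: substitute x = -1 + u, y = -3 + v and expand: f = -2*u**3 - u**2 - u*v**2 + v**3 + v**2.
No constant or linear terms (consistent with a singular point). Quadratic part: -u**2 + v**2. Cubic part: -2*u**3 - u*v**2 + v**3.
The quadratic part v**2 - u**2 = (v − u)(v + u) splits into two distinct linear factors, so there are two distinct tangent lines y − -3 = ±(x − -1) — this is a node (ordinary double point).
Classification: node.
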